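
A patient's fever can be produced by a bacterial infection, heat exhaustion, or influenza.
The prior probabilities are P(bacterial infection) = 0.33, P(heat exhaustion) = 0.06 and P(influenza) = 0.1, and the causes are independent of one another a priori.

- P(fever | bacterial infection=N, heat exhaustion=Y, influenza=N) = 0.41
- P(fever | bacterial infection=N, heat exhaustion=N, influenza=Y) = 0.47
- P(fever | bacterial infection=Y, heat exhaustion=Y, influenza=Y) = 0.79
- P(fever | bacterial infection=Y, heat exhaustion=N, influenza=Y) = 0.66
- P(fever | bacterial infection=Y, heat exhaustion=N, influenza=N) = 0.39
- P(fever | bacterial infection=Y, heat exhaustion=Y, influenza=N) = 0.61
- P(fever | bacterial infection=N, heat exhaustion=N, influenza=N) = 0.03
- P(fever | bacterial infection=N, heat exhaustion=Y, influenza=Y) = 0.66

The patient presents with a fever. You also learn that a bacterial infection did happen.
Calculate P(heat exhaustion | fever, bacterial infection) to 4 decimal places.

Numerator (weight on configurations with heat exhaustion): 0.032940 + 0.004740 = 0.037680
The normalizing constant is 0.39×0.94×0.9 + 0.66×0.94×0.1 + 0.61×0.06×0.9 + 0.79×0.06×0.1 = 0.429660
P(heat exhaustion | fever, bacterial infection) = 0.037680/0.429660 ≈ 0.0877

P(heat exhaustion | fever, bacterial infection) ≈ 0.0877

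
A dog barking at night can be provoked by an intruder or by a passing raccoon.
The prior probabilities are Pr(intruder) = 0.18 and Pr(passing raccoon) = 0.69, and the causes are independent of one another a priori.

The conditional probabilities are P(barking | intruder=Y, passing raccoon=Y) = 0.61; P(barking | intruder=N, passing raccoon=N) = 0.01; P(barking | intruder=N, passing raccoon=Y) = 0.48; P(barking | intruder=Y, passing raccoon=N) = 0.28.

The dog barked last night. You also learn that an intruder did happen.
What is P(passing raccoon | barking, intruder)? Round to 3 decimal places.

P(barking | intruder) = 0.28·0.31 + 0.61·0.69 = 0.086800 + 0.420900 = 0.507700
Of this, 0.420900 comes from 0.61·0.69 (the passing raccoon=true cases).
So P(passing raccoon | barking, intruder) = 0.420900/0.507700 ≈ 0.829.

P(passing raccoon | barking, intruder) ≈ 0.829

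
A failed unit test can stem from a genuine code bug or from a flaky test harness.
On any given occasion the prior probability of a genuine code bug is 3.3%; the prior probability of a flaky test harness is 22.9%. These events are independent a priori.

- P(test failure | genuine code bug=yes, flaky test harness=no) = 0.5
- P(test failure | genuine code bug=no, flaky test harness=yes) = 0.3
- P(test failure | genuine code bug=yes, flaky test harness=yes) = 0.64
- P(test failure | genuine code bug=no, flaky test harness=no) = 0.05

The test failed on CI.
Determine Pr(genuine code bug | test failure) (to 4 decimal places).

Pr(genuine code bug | test failure) ≈ 0.1448

P(test failure) = 0.05·0.967·0.771 + 0.3·0.967·0.229 + 0.5·0.033·0.771 + 0.64·0.033·0.229 = 0.037278 + 0.066433 + 0.012722 + 0.004836 = 0.121269
Of this, 0.017558 comes from 0.012722 + 0.004836 (the genuine code bug=true cases).
Hence the posterior is 0.017558/0.121269 ≈ 0.1448.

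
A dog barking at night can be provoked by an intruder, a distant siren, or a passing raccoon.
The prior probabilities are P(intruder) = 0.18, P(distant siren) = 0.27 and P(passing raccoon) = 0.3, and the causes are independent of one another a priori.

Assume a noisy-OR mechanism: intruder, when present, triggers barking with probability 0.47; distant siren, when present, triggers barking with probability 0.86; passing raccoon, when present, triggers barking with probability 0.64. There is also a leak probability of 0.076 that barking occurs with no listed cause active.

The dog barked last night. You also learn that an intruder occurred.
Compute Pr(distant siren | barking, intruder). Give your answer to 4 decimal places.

Pr(distant siren | barking, intruder) ≈ 0.3663

Under noisy-OR, P(barking | causes) = 1 − (1−0.076)·∏(1−qᵢ) over the active causes.
P(barking | intruder) = 0.51028*0.73*0.7 + 0.823701*0.73*0.3 + 0.931439*0.27*0.7 + 0.975318*0.27*0.3 = 0.260753 + 0.180391 + 0.176042 + 0.079001 = 0.696187
Of this, 0.255043 comes from 0.176042 + 0.079001 (the distant siren=true cases).
So P(distant siren | barking, intruder) = 0.255043/0.696187 ≈ 0.3663.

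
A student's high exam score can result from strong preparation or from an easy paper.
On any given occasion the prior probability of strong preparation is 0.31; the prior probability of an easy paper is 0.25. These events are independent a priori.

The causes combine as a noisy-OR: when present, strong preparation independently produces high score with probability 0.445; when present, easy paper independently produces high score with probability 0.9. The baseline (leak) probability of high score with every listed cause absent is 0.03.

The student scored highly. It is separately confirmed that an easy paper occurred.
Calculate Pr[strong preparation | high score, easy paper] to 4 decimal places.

Pr[strong preparation | high score, easy paper] ≈ 0.3201

Under noisy-OR, P(high score | causes) = 1 − (1−0.03)·∏(1−qᵢ) over the active causes.
P(high score | easy paper) = 0.903×0.69 + 0.946165×0.31 = 0.623070 + 0.293311 = 0.916381
The strong preparation-present share is 0.946165×0.31 = 0.293311.
So P(strong preparation | high score, easy paper) = 0.293311/0.916381 ≈ 0.3201.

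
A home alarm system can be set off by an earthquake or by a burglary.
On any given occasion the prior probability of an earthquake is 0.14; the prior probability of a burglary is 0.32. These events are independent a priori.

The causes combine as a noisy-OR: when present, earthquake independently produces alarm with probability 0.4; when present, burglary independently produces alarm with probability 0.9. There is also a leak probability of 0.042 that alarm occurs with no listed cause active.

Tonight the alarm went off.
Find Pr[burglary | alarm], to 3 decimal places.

Pr[burglary | alarm] ≈ 0.817

Under noisy-OR, P(alarm | causes) = 1 − (1−0.042)·∏(1−qᵢ) over the active causes.
For the numerator, keep only burglary=true terms: 0.248836 + 0.042225 = 0.291061
Normalizer over all consistent configurations: 0.042*0.86*0.68 + 0.9042*0.86*0.32 + 0.4252*0.14*0.68 + 0.94252*0.14*0.32 = 0.356102
P(burglary | alarm) = 0.291061/0.356102 ≈ 0.817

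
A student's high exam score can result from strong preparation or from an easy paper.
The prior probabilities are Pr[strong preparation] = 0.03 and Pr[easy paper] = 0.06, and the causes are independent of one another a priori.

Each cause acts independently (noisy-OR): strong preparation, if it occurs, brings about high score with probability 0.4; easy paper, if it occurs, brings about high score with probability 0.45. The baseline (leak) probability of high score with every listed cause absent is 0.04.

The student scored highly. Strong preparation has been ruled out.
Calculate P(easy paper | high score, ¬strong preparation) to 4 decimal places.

Under noisy-OR, P(high score | causes) = 1 − (1−0.04)·∏(1−qᵢ) over the active causes.
Enumerate both values of easy paper and weight by the priors:
  P(high score | ¬strong preparation) = 0.04*0.94 + 0.472*0.06
        = 0.037600 + 0.028320 = 0.065920
Keeping only the easy paper-present terms gives 0.028320, so
  P(easy paper | high score, ¬strong preparation) = 0.028320 / 0.065920 ≈ 0.4296

P(easy paper | high score, ¬strong preparation) ≈ 0.4296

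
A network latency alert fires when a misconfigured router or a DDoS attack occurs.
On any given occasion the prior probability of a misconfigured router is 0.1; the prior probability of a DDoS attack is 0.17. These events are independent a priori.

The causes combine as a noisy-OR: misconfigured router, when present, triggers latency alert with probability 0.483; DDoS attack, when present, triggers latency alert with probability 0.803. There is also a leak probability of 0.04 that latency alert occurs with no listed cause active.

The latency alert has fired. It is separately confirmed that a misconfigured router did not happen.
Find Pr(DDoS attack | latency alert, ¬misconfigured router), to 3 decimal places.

Under noisy-OR, P(latency alert | causes) = 1 − (1−0.04)·∏(1−qᵢ) over the active causes.
Numerator (weight on configurations with DDoS attack): 0.81088×0.17 = 0.137850
The normalizing constant is 0.04×0.83 + 0.81088×0.17 = 0.171050
Posterior = 0.137850 / 0.171050 ≈ 0.806

Pr(DDoS attack | latency alert, ¬misconfigured router) ≈ 0.806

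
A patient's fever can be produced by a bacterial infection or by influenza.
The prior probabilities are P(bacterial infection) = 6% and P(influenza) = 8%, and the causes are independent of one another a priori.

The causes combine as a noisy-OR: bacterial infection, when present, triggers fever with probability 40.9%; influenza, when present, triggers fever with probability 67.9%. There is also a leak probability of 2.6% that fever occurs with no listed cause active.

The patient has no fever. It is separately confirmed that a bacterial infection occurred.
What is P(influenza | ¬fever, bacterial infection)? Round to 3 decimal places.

Under noisy-OR, P(fever | causes) = 1 − (1−0.026)·∏(1−qᵢ) over the active causes.
For the numerator, keep only influenza=true terms: 0.184779·0.08 = 0.014782
The normalizing constant is 0.575634·0.92 + 0.184779·0.08 = 0.544365
P(influenza | ¬fever, bacterial infection) = 0.014782/0.544365 ≈ 0.027

P(influenza | ¬fever, bacterial infection) ≈ 0.027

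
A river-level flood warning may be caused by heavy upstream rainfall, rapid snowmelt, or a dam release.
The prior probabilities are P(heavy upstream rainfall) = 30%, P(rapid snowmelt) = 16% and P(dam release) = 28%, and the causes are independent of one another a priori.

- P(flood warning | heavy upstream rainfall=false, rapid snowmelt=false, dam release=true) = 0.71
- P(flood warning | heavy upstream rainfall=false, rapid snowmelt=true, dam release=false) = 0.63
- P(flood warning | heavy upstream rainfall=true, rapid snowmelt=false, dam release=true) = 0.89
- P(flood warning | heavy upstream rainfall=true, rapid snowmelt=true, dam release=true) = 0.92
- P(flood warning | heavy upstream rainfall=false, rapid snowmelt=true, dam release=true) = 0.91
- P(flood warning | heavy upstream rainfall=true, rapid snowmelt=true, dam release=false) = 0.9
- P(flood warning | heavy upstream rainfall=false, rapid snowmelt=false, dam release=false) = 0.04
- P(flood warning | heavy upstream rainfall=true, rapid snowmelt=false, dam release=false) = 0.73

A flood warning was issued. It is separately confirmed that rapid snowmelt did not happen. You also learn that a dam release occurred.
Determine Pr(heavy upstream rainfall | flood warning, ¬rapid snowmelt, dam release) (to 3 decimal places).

Pr(heavy upstream rainfall | flood warning, ¬rapid snowmelt, dam release) ≈ 0.349

Weight on heavy upstream rainfall=true, given the evidence: 0.89*0.3 = 0.267000
The normalizing constant is 0.71*0.7 + 0.89*0.3 = 0.764000
P(heavy upstream rainfall | flood warning, ¬rapid snowmelt, dam release) = 0.267000/0.764000 ≈ 0.349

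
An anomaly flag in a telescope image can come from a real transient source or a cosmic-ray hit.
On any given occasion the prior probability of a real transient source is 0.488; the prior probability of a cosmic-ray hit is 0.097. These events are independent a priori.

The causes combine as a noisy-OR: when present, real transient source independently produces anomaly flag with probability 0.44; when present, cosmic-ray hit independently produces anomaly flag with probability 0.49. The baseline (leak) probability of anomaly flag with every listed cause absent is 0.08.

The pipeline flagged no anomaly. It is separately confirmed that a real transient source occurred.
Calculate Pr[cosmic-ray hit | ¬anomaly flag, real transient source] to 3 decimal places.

Under noisy-OR, P(anomaly flag | causes) = 1 − (1−0.08)·∏(1−qᵢ) over the active causes.
P(¬anomaly flag | real transient source) = 0.5152*0.903 + 0.262752*0.097 = 0.465226 + 0.025487 = 0.490713
Restricting to configurations with cosmic-ray hit present: 0.262752*0.097 = 0.025487.
P(cosmic-ray hit | ¬anomaly flag, real transient source) = 0.025487 / 0.490713 ≈ 0.052

Pr[cosmic-ray hit | ¬anomaly flag, real transient source] ≈ 0.052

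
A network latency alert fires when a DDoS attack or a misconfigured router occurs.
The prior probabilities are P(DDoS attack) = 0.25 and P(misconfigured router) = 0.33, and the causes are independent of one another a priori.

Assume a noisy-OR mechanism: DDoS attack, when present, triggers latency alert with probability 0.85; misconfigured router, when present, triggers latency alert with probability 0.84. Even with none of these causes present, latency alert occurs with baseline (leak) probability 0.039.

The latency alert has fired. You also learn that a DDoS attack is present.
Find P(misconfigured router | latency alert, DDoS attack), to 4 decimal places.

Under noisy-OR, P(latency alert | causes) = 1 − (1−0.039)·∏(1−qᵢ) over the active causes.
For the numerator, keep only misconfigured router=true terms: 0.976936*0.33 = 0.322389
Denominator P(latency alert | DDoS attack): 0.85585*0.67 + 0.976936*0.33 = 0.895809
Posterior = 0.322389 / 0.895809 ≈ 0.3599

P(misconfigured router | latency alert, DDoS attack) ≈ 0.3599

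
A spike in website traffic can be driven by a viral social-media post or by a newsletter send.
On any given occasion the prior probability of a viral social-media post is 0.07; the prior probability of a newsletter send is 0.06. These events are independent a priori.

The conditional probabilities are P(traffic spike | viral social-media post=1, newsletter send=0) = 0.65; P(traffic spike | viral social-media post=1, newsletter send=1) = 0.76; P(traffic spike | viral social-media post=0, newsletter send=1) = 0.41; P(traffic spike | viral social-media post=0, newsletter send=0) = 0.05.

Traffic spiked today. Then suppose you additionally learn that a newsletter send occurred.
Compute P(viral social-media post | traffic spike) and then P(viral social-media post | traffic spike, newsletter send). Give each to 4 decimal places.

For the numerator, keep only viral social-media post=true terms: 0.042770 + 0.003192 = 0.045962
The normalizing constant is 0.05*0.93*0.94 + 0.41*0.93*0.06 + 0.65*0.07*0.94 + 0.76*0.07*0.06 = 0.112550
Posterior = 0.045962 / 0.112550 ≈ 0.4084

Now condition on the additional information:
Enumerate both values of viral social-media post and weight by the priors:
  P(traffic spike | newsletter send) = 0.41·0.93 + 0.76·0.07
        = 0.381300 + 0.053200 = 0.434500
Keeping only the viral social-media post-present terms gives 0.053200, so
  P(viral social-media post | traffic spike, newsletter send) = 0.053200 / 0.434500 ≈ 0.1224
The drop from 0.4084 to 0.1224 is the explaining-away (discounting) effect.

P(viral social-media post | traffic spike) ≈ 0.4084; P(viral social-media post | traffic spike, newsletter send) ≈ 0.1224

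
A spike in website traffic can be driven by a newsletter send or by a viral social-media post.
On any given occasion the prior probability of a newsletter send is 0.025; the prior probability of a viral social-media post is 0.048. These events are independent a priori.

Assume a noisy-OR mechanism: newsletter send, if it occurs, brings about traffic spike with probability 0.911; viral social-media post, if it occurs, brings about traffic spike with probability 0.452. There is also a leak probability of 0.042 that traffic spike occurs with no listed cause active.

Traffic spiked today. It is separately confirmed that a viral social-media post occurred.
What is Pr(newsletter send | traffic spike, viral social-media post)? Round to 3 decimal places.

Pr(newsletter send | traffic spike, viral social-media post) ≈ 0.049

Under noisy-OR, P(traffic spike | causes) = 1 − (1−0.042)·∏(1−qᵢ) over the active causes.
P(traffic spike | viral social-media post) = 0.475016×0.975 + 0.953276×0.025 = 0.463141 + 0.023832 = 0.486973
Of this, 0.023832 comes from 0.953276×0.025 (the newsletter send=true cases).
So P(newsletter send | traffic spike, viral social-media post) = 0.023832/0.486973 ≈ 0.049.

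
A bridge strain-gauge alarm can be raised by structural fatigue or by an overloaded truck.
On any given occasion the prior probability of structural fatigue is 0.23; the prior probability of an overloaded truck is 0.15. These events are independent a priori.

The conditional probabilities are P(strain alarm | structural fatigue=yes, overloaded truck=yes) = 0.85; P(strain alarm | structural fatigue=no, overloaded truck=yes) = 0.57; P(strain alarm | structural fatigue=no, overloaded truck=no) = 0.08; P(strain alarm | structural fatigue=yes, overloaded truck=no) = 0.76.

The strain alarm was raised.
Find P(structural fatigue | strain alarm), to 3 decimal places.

P(structural fatigue | strain alarm) ≈ 0.601

By total probability over the 4 (structural fatigue, overloaded truck) configurations:
  P(strain alarm) = 0.08×0.77×0.85 + 0.57×0.77×0.15 + 0.76×0.23×0.85 + 0.85×0.23×0.15
        = 0.052360 + 0.065835 + 0.148580 + 0.029325 = 0.296100
Keeping only the structural fatigue-present terms gives 0.177905, so
  P(structural fatigue | strain alarm) = 0.177905 / 0.296100 ≈ 0.601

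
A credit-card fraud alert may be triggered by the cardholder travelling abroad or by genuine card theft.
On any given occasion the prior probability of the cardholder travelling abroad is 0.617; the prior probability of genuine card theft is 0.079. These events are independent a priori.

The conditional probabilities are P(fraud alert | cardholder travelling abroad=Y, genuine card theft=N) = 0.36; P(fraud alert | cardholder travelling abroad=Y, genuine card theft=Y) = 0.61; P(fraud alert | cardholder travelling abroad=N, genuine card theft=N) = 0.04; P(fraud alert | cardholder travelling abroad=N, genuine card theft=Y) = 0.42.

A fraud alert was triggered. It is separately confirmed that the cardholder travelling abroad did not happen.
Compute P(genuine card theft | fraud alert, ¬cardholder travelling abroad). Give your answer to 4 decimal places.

P(genuine card theft | fraud alert, ¬cardholder travelling abroad) ≈ 0.4739

Sum P(fraud alert|·) weighted by the priors over both values of genuine card theft:
  P(fraud alert | ¬cardholder travelling abroad) = 0.04·0.921 + 0.42·0.079
        = 0.036840 + 0.033180 = 0.070020
The terms with genuine card theft present sum to 0.033180, so
  P(genuine card theft | fraud alert, ¬cardholder travelling abroad) = 0.033180 / 0.070020 ≈ 0.4739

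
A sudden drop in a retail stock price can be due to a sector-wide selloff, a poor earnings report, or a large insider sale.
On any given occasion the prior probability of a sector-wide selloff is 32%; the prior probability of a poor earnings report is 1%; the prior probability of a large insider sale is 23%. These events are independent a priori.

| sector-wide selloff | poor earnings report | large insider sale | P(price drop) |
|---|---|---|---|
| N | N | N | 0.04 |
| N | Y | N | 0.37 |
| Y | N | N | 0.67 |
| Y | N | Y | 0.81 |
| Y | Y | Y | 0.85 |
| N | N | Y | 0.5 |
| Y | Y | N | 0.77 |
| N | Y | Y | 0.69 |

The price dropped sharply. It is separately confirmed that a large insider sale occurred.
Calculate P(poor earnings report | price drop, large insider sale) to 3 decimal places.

P(poor earnings report | price drop, large insider sale) ≈ 0.012

Weight on poor earnings report=true, given the evidence: 0.004692 + 0.002720 = 0.007412
Normalizer over all consistent configurations: 0.5*0.68*0.99 + 0.69*0.68*0.01 + 0.81*0.32*0.99 + 0.85*0.32*0.01 = 0.600620
Posterior = 0.007412 / 0.600620 ≈ 0.012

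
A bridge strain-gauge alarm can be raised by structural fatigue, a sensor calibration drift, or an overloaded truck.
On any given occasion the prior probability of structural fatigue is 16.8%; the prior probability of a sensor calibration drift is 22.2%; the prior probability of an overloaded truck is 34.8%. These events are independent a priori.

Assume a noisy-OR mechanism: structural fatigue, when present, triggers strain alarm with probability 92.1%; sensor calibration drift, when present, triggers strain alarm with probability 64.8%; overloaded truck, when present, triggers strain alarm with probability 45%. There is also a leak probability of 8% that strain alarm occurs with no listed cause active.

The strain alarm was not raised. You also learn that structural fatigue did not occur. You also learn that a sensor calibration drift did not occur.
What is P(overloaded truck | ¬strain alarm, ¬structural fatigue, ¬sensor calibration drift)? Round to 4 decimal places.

Under noisy-OR, P(strain alarm | causes) = 1 − (1−0.08)·∏(1−qᵢ) over the active causes.
P(¬strain alarm | ¬structural fatigue, ¬sensor calibration drift) = 0.92·0.652 + 0.506·0.348 = 0.599840 + 0.176088 = 0.775928
The overloaded truck-present share is 0.506·0.348 = 0.176088.
So P(overloaded truck | ¬strain alarm, ¬structural fatigue, ¬sensor calibration drift) = 0.176088/0.775928 ≈ 0.2269.

P(overloaded truck | ¬strain alarm, ¬structural fatigue, ¬sensor calibration drift) ≈ 0.2269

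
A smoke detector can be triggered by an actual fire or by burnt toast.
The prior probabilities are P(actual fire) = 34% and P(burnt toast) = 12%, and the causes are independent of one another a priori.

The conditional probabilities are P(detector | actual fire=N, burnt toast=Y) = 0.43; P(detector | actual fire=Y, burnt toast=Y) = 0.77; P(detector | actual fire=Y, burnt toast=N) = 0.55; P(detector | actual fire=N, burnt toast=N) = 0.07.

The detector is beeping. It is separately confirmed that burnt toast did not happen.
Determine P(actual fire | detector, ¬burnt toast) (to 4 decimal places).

Enumerate both values of actual fire and weight by the priors:
  P(detector | ¬burnt toast) = 0.07·0.66 + 0.55·0.34
        = 0.046200 + 0.187000 = 0.233200
Configurations with actual fire contribute 0.187000, so
  P(actual fire | detector, ¬burnt toast) = 0.187000 / 0.233200 ≈ 0.8019

P(actual fire | detector, ¬burnt toast) ≈ 0.8019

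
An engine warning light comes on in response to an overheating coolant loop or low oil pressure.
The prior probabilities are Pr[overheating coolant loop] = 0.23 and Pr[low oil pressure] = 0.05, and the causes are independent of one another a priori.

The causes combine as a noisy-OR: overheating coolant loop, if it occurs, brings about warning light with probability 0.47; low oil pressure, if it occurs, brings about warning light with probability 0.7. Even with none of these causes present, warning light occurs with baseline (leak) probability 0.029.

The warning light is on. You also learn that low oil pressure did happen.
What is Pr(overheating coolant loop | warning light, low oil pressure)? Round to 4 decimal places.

Under noisy-OR, P(warning light | causes) = 1 − (1−0.029)·∏(1−qᵢ) over the active causes.
For the numerator, keep only overheating coolant loop=true terms: 0.845611*0.23 = 0.194491
Normalizer over all consistent configurations: 0.7087*0.77 + 0.845611*0.23 = 0.740190
P(overheating coolant loop | warning light, low oil pressure) = 0.194491/0.740190 ≈ 0.2628

Pr(overheating coolant loop | warning light, low oil pressure) ≈ 0.2628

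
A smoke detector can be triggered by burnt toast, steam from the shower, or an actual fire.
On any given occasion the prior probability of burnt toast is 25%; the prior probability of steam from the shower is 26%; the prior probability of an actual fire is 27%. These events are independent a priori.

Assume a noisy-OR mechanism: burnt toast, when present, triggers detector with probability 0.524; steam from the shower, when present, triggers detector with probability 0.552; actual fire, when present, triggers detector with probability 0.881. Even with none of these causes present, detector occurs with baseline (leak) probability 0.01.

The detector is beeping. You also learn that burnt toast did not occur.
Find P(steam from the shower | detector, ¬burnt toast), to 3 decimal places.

P(steam from the shower | detector, ¬burnt toast) ≈ 0.487

Under noisy-OR, P(detector | causes) = 1 − (1−0.01)·∏(1−qᵢ) over the active causes.
Enumerate the 4 (steam from the shower, actual fire) configurations and weight by the priors:
  P(detector | ¬burnt toast) = 0.01·0.74·0.73 + 0.88219·0.74·0.27 + 0.55648·0.26·0.73 + 0.947221·0.26·0.27
        = 0.005402 + 0.176262 + 0.105620 + 0.066495 = 0.353779
The terms with steam from the shower present sum to 0.172115, so
  P(steam from the shower | detector, ¬burnt toast) = 0.172115 / 0.353779 ≈ 0.487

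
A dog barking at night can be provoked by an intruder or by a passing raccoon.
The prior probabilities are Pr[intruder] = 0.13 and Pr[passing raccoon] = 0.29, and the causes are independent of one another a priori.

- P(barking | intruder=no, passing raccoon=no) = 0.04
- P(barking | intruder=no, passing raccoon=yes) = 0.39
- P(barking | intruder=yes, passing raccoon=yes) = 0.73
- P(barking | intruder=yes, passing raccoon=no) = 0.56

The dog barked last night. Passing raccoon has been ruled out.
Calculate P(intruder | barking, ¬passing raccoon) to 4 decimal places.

P(intruder | barking, ¬passing raccoon) ≈ 0.6766

Weight on intruder=true, given the evidence: 0.56*0.13 = 0.072800
Denominator P(barking | ¬passing raccoon): 0.04*0.87 + 0.56*0.13 = 0.107600
P(intruder | barking, ¬passing raccoon) = 0.072800/0.107600 ≈ 0.6766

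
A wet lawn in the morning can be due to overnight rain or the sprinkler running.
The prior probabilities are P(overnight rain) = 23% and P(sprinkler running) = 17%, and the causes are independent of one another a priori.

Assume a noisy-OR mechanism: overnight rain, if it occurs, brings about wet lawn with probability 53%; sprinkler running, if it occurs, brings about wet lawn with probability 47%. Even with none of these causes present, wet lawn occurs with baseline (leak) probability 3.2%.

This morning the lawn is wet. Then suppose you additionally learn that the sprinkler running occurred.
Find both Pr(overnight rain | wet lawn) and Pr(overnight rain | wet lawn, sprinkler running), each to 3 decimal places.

Pr(overnight rain | wet lawn) ≈ 0.614; Pr(overnight rain | wet lawn, sprinkler running) ≈ 0.318

Under noisy-OR, P(wet lawn | causes) = 1 − (1−0.032)·∏(1−qᵢ) over the active causes.
For the numerator, keep only overnight rain=true terms: 0.104048 + 0.029672 = 0.133720
Denominator P(wet lawn): 0.032·0.77·0.83 + 0.48696·0.77·0.17 + 0.54504·0.23·0.83 + 0.758871·0.23·0.17 = 0.217914
P(overnight rain | wet lawn) = 0.133720/0.217914 ≈ 0.614

Now also conditioning on sprinkler running=true:
Weight on overnight rain=true, given the evidence: 0.758871*0.23 = 0.174540
The normalizing constant is 0.48696*0.77 + 0.758871*0.23 = 0.549499
P(overnight rain | wet lawn, sprinkler running) = 0.174540/0.549499 ≈ 0.318
Conditioning on sprinkler running lowers the posterior on overnight rain: the classic explaining-away effect in a common-effect structure.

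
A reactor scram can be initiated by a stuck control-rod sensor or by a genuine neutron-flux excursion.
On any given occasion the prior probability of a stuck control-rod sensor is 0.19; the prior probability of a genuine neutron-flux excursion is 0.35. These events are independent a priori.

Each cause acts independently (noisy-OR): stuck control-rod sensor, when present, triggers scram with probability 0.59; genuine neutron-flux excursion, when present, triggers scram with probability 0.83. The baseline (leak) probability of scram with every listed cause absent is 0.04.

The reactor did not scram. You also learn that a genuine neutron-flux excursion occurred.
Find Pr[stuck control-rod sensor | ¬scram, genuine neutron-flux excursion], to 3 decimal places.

Under noisy-OR, P(scram | causes) = 1 − (1−0.04)·∏(1−qᵢ) over the active causes.
P(¬scram | genuine neutron-flux excursion) = 0.1632×0.81 + 0.066912×0.19 = 0.132192 + 0.012713 = 0.144905
The stuck control-rod sensor-present share is 0.066912×0.19 = 0.012713.
Hence the posterior is 0.012713/0.144905 ≈ 0.088.

Pr[stuck control-rod sensor | ¬scram, genuine neutron-flux excursion] ≈ 0.088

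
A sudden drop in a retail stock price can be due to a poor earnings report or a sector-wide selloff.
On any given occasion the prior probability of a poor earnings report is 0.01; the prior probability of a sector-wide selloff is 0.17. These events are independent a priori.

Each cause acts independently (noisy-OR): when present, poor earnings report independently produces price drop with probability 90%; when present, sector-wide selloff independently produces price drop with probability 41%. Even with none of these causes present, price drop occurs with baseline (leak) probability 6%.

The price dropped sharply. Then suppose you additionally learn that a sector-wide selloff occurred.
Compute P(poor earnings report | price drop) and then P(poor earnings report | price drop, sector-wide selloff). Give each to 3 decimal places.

P(poor earnings report | price drop) ≈ 0.068; P(poor earnings report | price drop, sector-wide selloff) ≈ 0.021

Under noisy-OR, P(price drop | causes) = 1 − (1−0.06)·∏(1−qᵢ) over the active causes.
Enumerate the 4 (poor earnings report, sector-wide selloff) configurations and weight by the priors:
  P(price drop) = 0.06×0.99×0.83 + 0.4454×0.99×0.17 + 0.906×0.01×0.83 + 0.94454×0.01×0.17
        = 0.049302 + 0.074961 + 0.007520 + 0.001606 = 0.133389
The terms with poor earnings report present sum to 0.009126, so
  P(poor earnings report | price drop) = 0.009126 / 0.133389 ≈ 0.068

Now also conditioning on sector-wide selloff=true:
Weight on poor earnings report=true, given the evidence: 0.94454×0.01 = 0.009445
Normalizer over all consistent configurations: 0.4454×0.99 + 0.94454×0.01 = 0.450391
Posterior = 0.009445 / 0.450391 ≈ 0.021
Conditioning on sector-wide selloff lowers the posterior on poor earnings report: the classic explaining-away effect in a common-effect structure.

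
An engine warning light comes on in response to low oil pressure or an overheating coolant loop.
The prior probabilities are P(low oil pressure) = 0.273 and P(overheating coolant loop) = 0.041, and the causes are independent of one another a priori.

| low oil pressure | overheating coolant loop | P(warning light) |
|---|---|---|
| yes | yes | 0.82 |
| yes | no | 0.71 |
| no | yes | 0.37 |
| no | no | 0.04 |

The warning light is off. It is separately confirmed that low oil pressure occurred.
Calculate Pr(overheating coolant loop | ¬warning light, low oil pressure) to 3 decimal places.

Pr(overheating coolant loop | ¬warning light, low oil pressure) ≈ 0.026

Sum P(¬warning light|·) weighted by the priors over both values of overheating coolant loop:
  P(¬warning light | low oil pressure) = 0.29·0.959 + 0.18·0.041
        = 0.278110 + 0.007380 = 0.285490
The terms with overheating coolant loop present sum to 0.007380, so
  P(overheating coolant loop | ¬warning light, low oil pressure) = 0.007380 / 0.285490 ≈ 0.026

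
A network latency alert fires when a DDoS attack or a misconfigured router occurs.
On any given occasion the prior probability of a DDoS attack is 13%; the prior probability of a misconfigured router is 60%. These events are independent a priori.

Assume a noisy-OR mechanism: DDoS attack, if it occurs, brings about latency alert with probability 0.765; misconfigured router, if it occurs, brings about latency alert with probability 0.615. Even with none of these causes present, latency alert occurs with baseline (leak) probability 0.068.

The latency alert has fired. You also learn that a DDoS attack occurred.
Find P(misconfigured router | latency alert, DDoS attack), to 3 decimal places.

Under noisy-OR, P(latency alert | causes) = 1 − (1−0.068)·∏(1−qᵢ) over the active causes.
By total probability over both values of misconfigured router:
  P(latency alert | DDoS attack) = 0.78098×0.4 + 0.915677×0.6
        = 0.312392 + 0.549406 = 0.861798
The terms with misconfigured router present sum to 0.549406, so
  P(misconfigured router | latency alert, DDoS attack) = 0.549406 / 0.861798 ≈ 0.638

P(misconfigured router | latency alert, DDoS attack) ≈ 0.638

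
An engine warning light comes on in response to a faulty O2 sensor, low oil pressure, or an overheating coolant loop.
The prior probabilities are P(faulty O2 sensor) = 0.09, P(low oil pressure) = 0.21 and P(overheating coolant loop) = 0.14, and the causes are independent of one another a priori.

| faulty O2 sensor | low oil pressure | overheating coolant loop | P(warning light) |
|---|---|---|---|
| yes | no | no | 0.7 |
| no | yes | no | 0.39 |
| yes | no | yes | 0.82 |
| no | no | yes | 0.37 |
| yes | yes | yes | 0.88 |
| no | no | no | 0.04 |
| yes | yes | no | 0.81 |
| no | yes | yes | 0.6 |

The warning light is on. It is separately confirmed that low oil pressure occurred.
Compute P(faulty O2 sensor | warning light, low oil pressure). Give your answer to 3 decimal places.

P(faulty O2 sensor | warning light, low oil pressure) ≈ 0.162

By total probability over the 4 (faulty O2 sensor, overheating coolant loop) configurations:
  P(warning light | low oil pressure) = 0.39*0.91*0.86 + 0.6*0.91*0.14 + 0.81*0.09*0.86 + 0.88*0.09*0.14
        = 0.305214 + 0.076440 + 0.062694 + 0.011088 = 0.455436
The terms with faulty O2 sensor present sum to 0.073782, so
  P(faulty O2 sensor | warning light, low oil pressure) = 0.073782 / 0.455436 ≈ 0.162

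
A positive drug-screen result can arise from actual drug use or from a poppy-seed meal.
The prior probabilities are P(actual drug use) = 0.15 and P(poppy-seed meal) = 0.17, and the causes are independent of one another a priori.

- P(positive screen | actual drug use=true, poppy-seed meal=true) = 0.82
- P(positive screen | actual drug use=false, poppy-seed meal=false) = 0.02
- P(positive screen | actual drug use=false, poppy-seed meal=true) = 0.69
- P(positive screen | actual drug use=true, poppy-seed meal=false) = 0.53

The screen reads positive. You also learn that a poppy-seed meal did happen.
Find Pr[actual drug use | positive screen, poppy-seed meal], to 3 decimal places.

Sum P(positive screen|·) weighted by the priors over both values of actual drug use:
  P(positive screen | poppy-seed meal) = 0.69*0.85 + 0.82*0.15
        = 0.586500 + 0.123000 = 0.709500
The terms with actual drug use present sum to 0.123000, so
  P(actual drug use | positive screen, poppy-seed meal) = 0.123000 / 0.709500 ≈ 0.173

Pr[actual drug use | positive screen, poppy-seed meal] ≈ 0.173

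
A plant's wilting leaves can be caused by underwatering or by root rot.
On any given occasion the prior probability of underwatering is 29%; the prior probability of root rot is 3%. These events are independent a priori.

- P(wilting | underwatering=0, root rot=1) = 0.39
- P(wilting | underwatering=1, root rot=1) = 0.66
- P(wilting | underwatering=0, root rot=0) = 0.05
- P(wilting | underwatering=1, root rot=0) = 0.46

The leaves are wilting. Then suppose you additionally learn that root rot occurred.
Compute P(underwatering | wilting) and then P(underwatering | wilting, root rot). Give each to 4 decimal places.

P(underwatering | wilting) ≈ 0.7597; P(underwatering | wilting, root rot) ≈ 0.4087

For the numerator, keep only underwatering=true terms: 0.129398 + 0.005742 = 0.135140
The normalizing constant is 0.05·0.71·0.97 + 0.39·0.71·0.03 + 0.46·0.29·0.97 + 0.66·0.29·0.03 = 0.177882
P(underwatering | wilting) = 0.135140/0.177882 ≈ 0.7597

With the extra evidence:
P(wilting | root rot) = 0.39*0.71 + 0.66*0.29 = 0.276900 + 0.191400 = 0.468300
Restricting to configurations with underwatering present: 0.66*0.29 = 0.191400.
So P(underwatering | wilting, root rot) = 0.191400/0.468300 ≈ 0.4087.
Conditioning on root rot lowers the posterior on underwatering: the classic explaining-away effect in a common-effect structure.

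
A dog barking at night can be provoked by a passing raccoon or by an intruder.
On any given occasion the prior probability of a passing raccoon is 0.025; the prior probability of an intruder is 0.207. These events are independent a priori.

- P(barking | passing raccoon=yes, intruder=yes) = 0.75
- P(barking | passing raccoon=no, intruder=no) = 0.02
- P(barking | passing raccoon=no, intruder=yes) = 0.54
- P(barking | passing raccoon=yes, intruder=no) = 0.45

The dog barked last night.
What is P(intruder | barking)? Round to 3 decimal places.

P(intruder | barking) ≈ 0.822

For the numerator, keep only intruder=true terms: 0.108985 + 0.003881 = 0.112866
Denominator P(barking): 0.02*0.975*0.793 + 0.54*0.975*0.207 + 0.45*0.025*0.793 + 0.75*0.025*0.207 = 0.137251
Posterior = 0.112866 / 0.137251 ≈ 0.822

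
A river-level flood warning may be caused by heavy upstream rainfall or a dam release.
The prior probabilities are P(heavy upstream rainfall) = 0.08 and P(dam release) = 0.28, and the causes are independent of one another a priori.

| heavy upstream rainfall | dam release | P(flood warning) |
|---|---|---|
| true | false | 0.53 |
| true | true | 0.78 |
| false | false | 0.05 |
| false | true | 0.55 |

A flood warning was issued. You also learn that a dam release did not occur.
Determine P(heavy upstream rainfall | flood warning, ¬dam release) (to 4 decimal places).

P(heavy upstream rainfall | flood warning, ¬dam release) ≈ 0.4796

Weight on heavy upstream rainfall=true, given the evidence: 0.53·0.08 = 0.042400
Normalizer over all consistent configurations: 0.05·0.92 + 0.53·0.08 = 0.088400
Posterior = 0.042400 / 0.088400 ≈ 0.4796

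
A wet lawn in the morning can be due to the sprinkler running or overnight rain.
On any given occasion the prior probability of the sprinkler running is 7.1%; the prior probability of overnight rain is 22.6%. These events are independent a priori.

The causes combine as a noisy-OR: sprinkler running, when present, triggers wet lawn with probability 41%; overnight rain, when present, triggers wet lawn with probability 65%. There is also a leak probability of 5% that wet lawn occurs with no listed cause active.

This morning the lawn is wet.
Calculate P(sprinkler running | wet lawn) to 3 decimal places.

Under noisy-OR, P(wet lawn | causes) = 1 − (1−0.05)·∏(1−qᵢ) over the active causes.
P(wet lawn) = 0.05×0.929×0.774 + 0.6675×0.929×0.226 + 0.4395×0.071×0.774 + 0.803825×0.071×0.226 = 0.035952 + 0.140144 + 0.024152 + 0.012898 = 0.213146
Of this, 0.037050 comes from 0.024152 + 0.012898 (the sprinkler running=true cases).
So P(sprinkler running | wet lawn) = 0.037050/0.213146 ≈ 0.174.

P(sprinkler running | wet lawn) ≈ 0.174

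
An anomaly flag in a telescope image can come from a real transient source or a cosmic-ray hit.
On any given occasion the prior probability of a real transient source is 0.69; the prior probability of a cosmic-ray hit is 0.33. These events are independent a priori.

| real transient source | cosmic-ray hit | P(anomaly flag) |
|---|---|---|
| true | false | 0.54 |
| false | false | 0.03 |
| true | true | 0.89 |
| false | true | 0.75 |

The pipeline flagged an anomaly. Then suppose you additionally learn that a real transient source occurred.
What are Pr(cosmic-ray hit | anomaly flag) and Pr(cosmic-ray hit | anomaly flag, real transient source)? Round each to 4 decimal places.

Pr(cosmic-ray hit | anomaly flag) ≈ 0.5220; Pr(cosmic-ray hit | anomaly flag, real transient source) ≈ 0.4481

Sum P(anomaly flag|·) weighted by the priors over the 4 (real transient source, cosmic-ray hit) configurations:
  P(anomaly flag) = 0.03×0.31×0.67 + 0.75×0.31×0.33 + 0.54×0.69×0.67 + 0.89×0.69×0.33
        = 0.006231 + 0.076725 + 0.249642 + 0.202653 = 0.535251
Keeping only the cosmic-ray hit-present terms gives 0.279378, so
  P(cosmic-ray hit | anomaly flag) = 0.279378 / 0.535251 ≈ 0.5220

Now also conditioning on real transient source=true:
Sum P(anomaly flag|·) weighted by the priors over both values of cosmic-ray hit:
  P(anomaly flag | real transient source) = 0.54×0.67 + 0.89×0.33
        = 0.361800 + 0.293700 = 0.655500
The terms with cosmic-ray hit present sum to 0.293700, so
  P(cosmic-ray hit | anomaly flag, real transient source) = 0.293700 / 0.655500 ≈ 0.4481
This is intercausal reasoning (explaining away): once real transient source accounts for the anomaly flag, cosmic-ray hit becomes less likely.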